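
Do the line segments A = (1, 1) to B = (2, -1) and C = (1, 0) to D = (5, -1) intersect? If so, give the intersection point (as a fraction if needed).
Yes; intersection at (11/7, -1/7) (t = 4/7 on AB, s = 1/7 on CD)

Parametrize AB as A + t(B − A) = (1 + 1 t, 1 + -2 t) and CD as C + s(D − C) = (1 + 4 s, 0 + -1 s). Solve the linear system for (t, s). Determinant = -7 ≠ 0, so a unique intersection of the containing lines exists. Solution: t = 4/7, s = 1/7 — both in [0, 1], so the segments cross. Intersection point: (11/7, -1/7).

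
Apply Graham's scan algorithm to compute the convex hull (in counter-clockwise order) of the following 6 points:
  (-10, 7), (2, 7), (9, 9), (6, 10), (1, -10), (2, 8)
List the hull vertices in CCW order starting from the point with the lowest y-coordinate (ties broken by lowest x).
Hull (CCW) = [(1, -10), (9, 9), (6, 10), (-10, 7)]

Graham scan procedure:
  1. Find the pivot p₀ = point with lowest y (tie → lowest x): (1, -10).
  2. Sort the remaining points by polar angle around p₀.
  3. Walk through sorted points, maintaining a stack; pop the top while the last three entries make a non-left turn (cross product ≤ 0).
  4. Final stack is the convex hull in CCW order: (1, -10), (9, 9), (6, 10), (-10, 7).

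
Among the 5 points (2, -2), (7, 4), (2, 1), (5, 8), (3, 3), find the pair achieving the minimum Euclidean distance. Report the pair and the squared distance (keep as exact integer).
Pair = ((2, 1), (3, 3)); squared distance = 5

Compute all C(5, 2) = 10 pairwise squared distances (x_i − x_j)² + (y_i − y_j)². The minimum is 5, attained by the pair ((2, 1), (3, 3)).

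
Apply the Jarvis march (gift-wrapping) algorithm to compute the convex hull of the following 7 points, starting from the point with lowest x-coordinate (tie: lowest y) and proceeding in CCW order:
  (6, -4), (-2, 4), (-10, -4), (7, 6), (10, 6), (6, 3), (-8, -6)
Hull (CCW) = [(-10, -4), (-8, -6), (6, -4), (10, 6), (7, 6), (-2, 4)]

Jarvis march: at each step, from the current hull vertex p, select the next vertex q as the point such that every other point lies strictly to the left of (or on) the directed line p → q. (Equivalently: for every other point r, the cross product (q − p) × (r − p) ≥ 0.)
Starting point (lowest x, tie lowest y): (-10, -4). Wrap until returning to start. Resulting hull: (-10, -4), (-8, -6), (6, -4), (10, 6), (7, 6), (-2, 4).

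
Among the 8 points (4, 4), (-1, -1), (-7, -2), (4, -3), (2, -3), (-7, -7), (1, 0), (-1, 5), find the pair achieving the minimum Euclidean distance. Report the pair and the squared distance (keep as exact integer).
Pair = ((4, -3), (2, -3)); squared distance = 4

Compute all C(8, 2) = 28 pairwise squared distances (x_i − x_j)² + (y_i − y_j)². The minimum is 4, attained by the pair ((4, -3), (2, -3)).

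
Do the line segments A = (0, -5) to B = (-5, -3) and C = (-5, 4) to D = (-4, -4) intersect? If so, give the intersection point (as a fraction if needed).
Yes; intersection at (-155/38, -64/19) (t = 31/38 on AB, s = 35/38 on CD)

Parametrize AB as A + t(B − A) = (0 + -5 t, -5 + 2 t) and CD as C + s(D − C) = (-5 + 1 s, 4 + -8 s). Solve the linear system for (t, s). Determinant = -38 ≠ 0, so a unique intersection of the containing lines exists. Solution: t = 31/38, s = 35/38 — both in [0, 1], so the segments cross. Intersection point: (-155/38, -64/19).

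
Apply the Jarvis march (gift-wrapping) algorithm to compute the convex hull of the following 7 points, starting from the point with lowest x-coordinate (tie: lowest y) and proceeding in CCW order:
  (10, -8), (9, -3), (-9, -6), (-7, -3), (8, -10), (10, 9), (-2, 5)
Hull (CCW) = [(-9, -6), (8, -10), (10, -8), (10, 9), (-2, 5)]

Jarvis march: at each step, from the current hull vertex p, select the next vertex q as the point such that every other point lies strictly to the left of (or on) the directed line p → q. (Equivalently: for every other point r, the cross product (q − p) × (r − p) ≥ 0.)
Starting point (lowest x, tie lowest y): (-9, -6). Wrap until returning to start. Resulting hull: (-9, -6), (8, -10), (10, -8), (10, 9), (-2, 5).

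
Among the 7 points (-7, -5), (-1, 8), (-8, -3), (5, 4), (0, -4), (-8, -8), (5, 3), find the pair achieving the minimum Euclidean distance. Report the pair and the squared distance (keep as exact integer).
Pair = ((5, 4), (5, 3)); squared distance = 1

Compute all C(7, 2) = 21 pairwise squared distances (x_i − x_j)² + (y_i − y_j)². The minimum is 1, attained by the pair ((5, 4), (5, 3)).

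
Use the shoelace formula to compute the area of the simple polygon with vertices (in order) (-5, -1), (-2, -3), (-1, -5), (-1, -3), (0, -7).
Area = 5

Shoelace formula: Area = (1/2) |Σ_i (x_i · y_{i+1} − x_{i+1} · y_i)| (indices mod n). Compute each cross term:
  (-5)(-3) − (-2)(-1) = 13
  (-2)(-5) − (-1)(-3) = 7
  (-1)(-3) − (-1)(-5) = -2
  (-1)(-7) − (0)(-3) = 7
  (0)(-1) − (-5)(-7) = -35
Sum = -10, so (signed) Area = -10/2 = -5, |Area| = 5.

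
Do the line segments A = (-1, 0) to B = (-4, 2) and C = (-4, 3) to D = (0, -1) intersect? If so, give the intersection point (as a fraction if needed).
Yes; intersection at (-1, 0) (t = 0 on AB, s = 3/4 on CD)

Parametrize AB as A + t(B − A) = (-1 + -3 t, 0 + 2 t) and CD as C + s(D − C) = (-4 + 4 s, 3 + -4 s). Solve the linear system for (t, s). Determinant = -4 ≠ 0, so a unique intersection of the containing lines exists. Solution: t = 0, s = 3/4 — both in [0, 1], so the segments cross. Intersection point: (-1, 0).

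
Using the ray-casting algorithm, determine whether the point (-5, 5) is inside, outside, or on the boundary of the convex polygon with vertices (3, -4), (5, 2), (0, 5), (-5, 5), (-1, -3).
The point (-5, 5) lies on the polygon boundary

Boundary check: the query satisfies the collinearity and bounding-box conditions for some polygon edge, so it lies exactly on the boundary.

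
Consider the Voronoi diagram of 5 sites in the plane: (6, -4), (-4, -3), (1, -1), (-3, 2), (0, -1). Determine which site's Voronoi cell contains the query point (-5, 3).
Nearest site = (-3, 2)

The Voronoi cell of site s contains exactly those query points closer to s than to any other site. Compute squared distances from q = (-5, 3) to each site:
  (-3 − -5)² + (2 − 3)² = 5
  (-4 − -5)² + (-3 − 3)² = 37
  (0 − -5)² + (-1 − 3)² = 41
  (1 − -5)² + (-1 − 3)² = 52
  (6 − -5)² + (-4 − 3)² = 170
Minimum is attained by (-3, 2), so q lies in its Voronoi cell.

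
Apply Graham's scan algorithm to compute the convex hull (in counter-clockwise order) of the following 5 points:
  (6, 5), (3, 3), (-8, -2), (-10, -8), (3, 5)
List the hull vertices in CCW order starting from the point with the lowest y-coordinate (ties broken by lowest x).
Hull (CCW) = [(-10, -8), (6, 5), (3, 5), (-8, -2)]

Graham scan procedure:
  1. Find the pivot p₀ = point with lowest y (tie → lowest x): (-10, -8).
  2. Sort the remaining points by polar angle around p₀.
  3. Walk through sorted points, maintaining a stack; pop the top while the last three entries make a non-left turn (cross product ≤ 0).
  4. Final stack is the convex hull in CCW order: (-10, -8), (6, 5), (3, 5), (-8, -2).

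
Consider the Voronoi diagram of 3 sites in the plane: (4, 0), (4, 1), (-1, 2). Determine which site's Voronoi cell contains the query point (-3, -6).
Nearest site = (-1, 2)

The Voronoi cell of site s contains exactly those query points closer to s than to any other site. Compute squared distances from q = (-3, -6) to each site:
  (-1 − -3)² + (2 − -6)² = 68
  (4 − -3)² + (0 − -6)² = 85
  (4 − -3)² + (1 − -6)² = 98
Minimum is attained by (-1, 2), so q lies in its Voronoi cell.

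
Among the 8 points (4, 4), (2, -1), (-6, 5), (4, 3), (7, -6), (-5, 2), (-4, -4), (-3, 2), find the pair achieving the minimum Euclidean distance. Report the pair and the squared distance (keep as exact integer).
Pair = ((4, 4), (4, 3)); squared distance = 1

Compute all C(8, 2) = 28 pairwise squared distances (x_i − x_j)² + (y_i − y_j)². The minimum is 1, attained by the pair ((4, 4), (4, 3)).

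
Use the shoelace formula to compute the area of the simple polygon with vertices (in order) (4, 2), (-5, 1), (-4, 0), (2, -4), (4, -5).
Area = 34

Shoelace formula: Area = (1/2) |Σ_i (x_i · y_{i+1} − x_{i+1} · y_i)| (indices mod n). Compute each cross term:
  (4)(1) − (-5)(2) = 14
  (-5)(0) − (-4)(1) = 4
  (-4)(-4) − (2)(0) = 16
  (2)(-5) − (4)(-4) = 6
  (4)(2) − (4)(-5) = 28
Sum = 68, so (signed) Area = 68/2 = 34, |Area| = 34.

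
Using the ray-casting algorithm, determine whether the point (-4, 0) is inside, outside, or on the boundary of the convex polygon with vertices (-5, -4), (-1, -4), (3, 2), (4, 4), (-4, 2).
The point (-4, 0) lies strictly inside the polygon

Cast a horizontal ray to the right from the query point and count how many polygon edges it crosses (each edge strictly once or zero times, handled with the usual half-open convention). 
Parity of crossings → odd ⇒ inside.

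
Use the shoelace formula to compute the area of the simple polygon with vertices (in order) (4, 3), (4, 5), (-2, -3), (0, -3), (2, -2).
Area = 16

Shoelace formula: Area = (1/2) |Σ_i (x_i · y_{i+1} − x_{i+1} · y_i)| (indices mod n). Compute each cross term:
  (4)(5) − (4)(3) = 8
  (4)(-3) − (-2)(5) = -2
  (-2)(-3) − (0)(-3) = 6
  (0)(-2) − (2)(-3) = 6
  (2)(3) − (4)(-2) = 14
Sum = 32, so (signed) Area = 32/2 = 16, |Area| = 16.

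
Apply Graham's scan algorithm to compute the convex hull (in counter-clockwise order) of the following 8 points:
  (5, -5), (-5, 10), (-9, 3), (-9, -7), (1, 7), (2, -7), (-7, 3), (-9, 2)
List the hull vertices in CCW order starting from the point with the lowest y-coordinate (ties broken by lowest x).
Hull (CCW) = [(-9, -7), (2, -7), (5, -5), (1, 7), (-5, 10), (-9, 3)]

Graham scan procedure:
  1. Find the pivot p₀ = point with lowest y (tie → lowest x): (-9, -7).
  2. Sort the remaining points by polar angle around p₀.
  3. Walk through sorted points, maintaining a stack; pop the top while the last three entries make a non-left turn (cross product ≤ 0).
  4. Final stack is the convex hull in CCW order: (-9, -7), (2, -7), (5, -5), (1, 7), (-5, 10), (-9, 3).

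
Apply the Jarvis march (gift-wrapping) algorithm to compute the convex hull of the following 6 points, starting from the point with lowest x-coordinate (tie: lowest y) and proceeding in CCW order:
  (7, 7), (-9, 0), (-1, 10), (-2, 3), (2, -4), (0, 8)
Hull (CCW) = [(-9, 0), (2, -4), (7, 7), (-1, 10)]

Jarvis march: at each step, from the current hull vertex p, select the next vertex q as the point such that every other point lies strictly to the left of (or on) the directed line p → q. (Equivalently: for every other point r, the cross product (q − p) × (r − p) ≥ 0.)
Starting point (lowest x, tie lowest y): (-9, 0). Wrap until returning to start. Resulting hull: (-9, 0), (2, -4), (7, 7), (-1, 10).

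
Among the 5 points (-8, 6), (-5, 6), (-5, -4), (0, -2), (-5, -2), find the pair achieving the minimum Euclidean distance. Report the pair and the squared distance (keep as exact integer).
Pair = ((-5, -4), (-5, -2)); squared distance = 4

Compute all C(5, 2) = 10 pairwise squared distances (x_i − x_j)² + (y_i − y_j)². The minimum is 4, attained by the pair ((-5, -4), (-5, -2)).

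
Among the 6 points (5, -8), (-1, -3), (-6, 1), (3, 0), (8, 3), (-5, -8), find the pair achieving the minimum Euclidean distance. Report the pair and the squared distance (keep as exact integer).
Pair = ((-1, -3), (3, 0)); squared distance = 25

Compute all C(6, 2) = 15 pairwise squared distances (x_i − x_j)² + (y_i − y_j)². The minimum is 25, attained by the pair ((-1, -3), (3, 0)).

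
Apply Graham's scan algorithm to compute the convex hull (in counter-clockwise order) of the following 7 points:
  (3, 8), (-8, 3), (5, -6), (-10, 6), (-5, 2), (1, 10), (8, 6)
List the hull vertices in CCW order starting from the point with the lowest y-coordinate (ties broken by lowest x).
Hull (CCW) = [(5, -6), (8, 6), (1, 10), (-10, 6), (-8, 3)]

Graham scan procedure:
  1. Find the pivot p₀ = point with lowest y (tie → lowest x): (5, -6).
  2. Sort the remaining points by polar angle around p₀.
  3. Walk through sorted points, maintaining a stack; pop the top while the last three entries make a non-left turn (cross product ≤ 0).
  4. Final stack is the convex hull in CCW order: (5, -6), (8, 6), (1, 10), (-10, 6), (-8, 3).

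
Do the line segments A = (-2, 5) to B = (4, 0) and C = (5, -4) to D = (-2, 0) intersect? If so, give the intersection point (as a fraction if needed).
No (intersection of containing lines falls outside at least one segment)

Parametrize and solve: t = 35/11, s = -19/11. At least one of these is outside [0, 1], so the segments do not intersect.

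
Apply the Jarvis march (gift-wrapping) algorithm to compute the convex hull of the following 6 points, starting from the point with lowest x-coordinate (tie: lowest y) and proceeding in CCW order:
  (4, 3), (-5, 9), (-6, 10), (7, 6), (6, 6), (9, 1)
Hull (CCW) = [(-6, 10), (-5, 9), (4, 3), (9, 1), (7, 6)]

Jarvis march: at each step, from the current hull vertex p, select the next vertex q as the point such that every other point lies strictly to the left of (or on) the directed line p → q. (Equivalently: for every other point r, the cross product (q − p) × (r − p) ≥ 0.)
Starting point (lowest x, tie lowest y): (-6, 10). Wrap until returning to start. Resulting hull: (-6, 10), (-5, 9), (4, 3), (9, 1), (7, 6).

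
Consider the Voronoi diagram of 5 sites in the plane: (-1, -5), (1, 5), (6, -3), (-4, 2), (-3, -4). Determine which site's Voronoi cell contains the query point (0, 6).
Nearest site = (1, 5)

The Voronoi cell of site s contains exactly those query points closer to s than to any other site. Compute squared distances from q = (0, 6) to each site:
  (1 − 0)² + (5 − 6)² = 2
  (-4 − 0)² + (2 − 6)² = 32
  (-3 − 0)² + (-4 − 6)² = 109
  (6 − 0)² + (-3 − 6)² = 117
  (-1 − 0)² + (-5 − 6)² = 122
Minimum is attained by (1, 5), so q lies in its Voronoi cell.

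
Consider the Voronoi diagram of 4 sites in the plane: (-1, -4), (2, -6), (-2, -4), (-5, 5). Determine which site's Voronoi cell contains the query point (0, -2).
Nearest site = (-1, -4)

The Voronoi cell of site s contains exactly those query points closer to s than to any other site. Compute squared distances from q = (0, -2) to each site:
  (-1 − 0)² + (-4 − -2)² = 5
  (-2 − 0)² + (-4 − -2)² = 8
  (2 − 0)² + (-6 − -2)² = 20
  (-5 − 0)² + (5 − -2)² = 74
Minimum is attained by (-1, -4), so q lies in its Voronoi cell.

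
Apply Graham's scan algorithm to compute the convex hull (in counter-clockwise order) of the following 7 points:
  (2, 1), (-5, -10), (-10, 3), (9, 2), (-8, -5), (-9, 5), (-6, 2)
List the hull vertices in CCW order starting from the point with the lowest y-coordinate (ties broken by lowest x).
Hull (CCW) = [(-5, -10), (9, 2), (-9, 5), (-10, 3), (-8, -5)]

Graham scan procedure:
  1. Find the pivot p₀ = point with lowest y (tie → lowest x): (-5, -10).
  2. Sort the remaining points by polar angle around p₀.
  3. Walk through sorted points, maintaining a stack; pop the top while the last three entries make a non-left turn (cross product ≤ 0).
  4. Final stack is the convex hull in CCW order: (-5, -10), (9, 2), (-9, 5), (-10, 3), (-8, -5).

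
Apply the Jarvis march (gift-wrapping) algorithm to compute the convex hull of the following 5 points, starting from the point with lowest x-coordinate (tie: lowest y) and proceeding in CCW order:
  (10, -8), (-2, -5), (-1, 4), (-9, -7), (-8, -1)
Hull (CCW) = [(-9, -7), (10, -8), (-1, 4), (-8, -1)]

Jarvis march: at each step, from the current hull vertex p, select the next vertex q as the point such that every other point lies strictly to the left of (or on) the directed line p → q. (Equivalently: for every other point r, the cross product (q − p) × (r − p) ≥ 0.)
Starting point (lowest x, tie lowest y): (-9, -7). Wrap until returning to start. Resulting hull: (-9, -7), (10, -8), (-1, 4), (-8, -1).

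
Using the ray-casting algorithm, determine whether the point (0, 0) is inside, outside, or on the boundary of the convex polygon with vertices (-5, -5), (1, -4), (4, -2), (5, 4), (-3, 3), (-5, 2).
The point (0, 0) lies strictly inside the polygon

Cast a horizontal ray to the right from the query point and count how many polygon edges it crosses (each edge strictly once or zero times, handled with the usual half-open convention). 
Parity of crossings → odd ⇒ inside.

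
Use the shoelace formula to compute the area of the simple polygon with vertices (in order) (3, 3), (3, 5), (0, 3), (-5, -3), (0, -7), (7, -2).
Area = 141/2

Shoelace formula: Area = (1/2) |Σ_i (x_i · y_{i+1} − x_{i+1} · y_i)| (indices mod n). Compute each cross term:
  (3)(5) − (3)(3) = 6
  (3)(3) − (0)(5) = 9
  (0)(-3) − (-5)(3) = 15
  (-5)(-7) − (0)(-3) = 35
  (0)(-2) − (7)(-7) = 49
  (7)(3) − (3)(-2) = 27
Sum = 141, so (signed) Area = 141/2 = 141/2, |Area| = 141/2.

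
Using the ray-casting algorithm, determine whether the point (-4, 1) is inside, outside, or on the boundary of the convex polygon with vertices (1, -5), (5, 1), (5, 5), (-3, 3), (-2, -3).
The point (-4, 1) lies strictly outside the polygon

Cast a horizontal ray to the right from the query point and count how many polygon edges it crosses (each edge strictly once or zero times, handled with the usual half-open convention). 
Parity of crossings → even ⇒ outside.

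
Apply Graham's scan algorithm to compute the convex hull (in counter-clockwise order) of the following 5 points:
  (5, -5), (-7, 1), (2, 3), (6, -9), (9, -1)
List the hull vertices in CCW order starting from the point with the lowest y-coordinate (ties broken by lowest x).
Hull (CCW) = [(6, -9), (9, -1), (2, 3), (-7, 1)]

Graham scan procedure:
  1. Find the pivot p₀ = point with lowest y (tie → lowest x): (6, -9).
  2. Sort the remaining points by polar angle around p₀.
  3. Walk through sorted points, maintaining a stack; pop the top while the last three entries make a non-left turn (cross product ≤ 0).
  4. Final stack is the convex hull in CCW order: (6, -9), (9, -1), (2, 3), (-7, 1).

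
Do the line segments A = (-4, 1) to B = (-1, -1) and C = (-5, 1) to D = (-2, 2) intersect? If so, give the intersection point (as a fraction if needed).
No (intersection of containing lines falls outside at least one segment)

Parametrize and solve: t = -1/9, s = 2/9. At least one of these is outside [0, 1], so the segments do not intersect.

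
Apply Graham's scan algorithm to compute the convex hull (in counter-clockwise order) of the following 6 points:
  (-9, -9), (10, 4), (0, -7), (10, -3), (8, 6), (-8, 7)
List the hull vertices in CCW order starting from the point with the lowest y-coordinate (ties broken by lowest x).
Hull (CCW) = [(-9, -9), (0, -7), (10, -3), (10, 4), (8, 6), (-8, 7)]

Graham scan procedure:
  1. Find the pivot p₀ = point with lowest y (tie → lowest x): (-9, -9).
  2. Sort the remaining points by polar angle around p₀.
  3. Walk through sorted points, maintaining a stack; pop the top while the last three entries make a non-left turn (cross product ≤ 0).
  4. Final stack is the convex hull in CCW order: (-9, -9), (0, -7), (10, -3), (10, 4), (8, 6), (-8, 7).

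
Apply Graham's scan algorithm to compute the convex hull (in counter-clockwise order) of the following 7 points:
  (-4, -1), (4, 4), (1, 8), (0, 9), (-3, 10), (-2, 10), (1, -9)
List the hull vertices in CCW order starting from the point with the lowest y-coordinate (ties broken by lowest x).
Hull (CCW) = [(1, -9), (4, 4), (1, 8), (0, 9), (-2, 10), (-3, 10), (-4, -1)]

Graham scan procedure:
  1. Find the pivot p₀ = point with lowest y (tie → lowest x): (1, -9).
  2. Sort the remaining points by polar angle around p₀.
  3. Walk through sorted points, maintaining a stack; pop the top while the last three entries make a non-left turn (cross product ≤ 0).
  4. Final stack is the convex hull in CCW order: (1, -9), (4, 4), (1, 8), (0, 9), (-2, 10), (-3, 10), (-4, -1).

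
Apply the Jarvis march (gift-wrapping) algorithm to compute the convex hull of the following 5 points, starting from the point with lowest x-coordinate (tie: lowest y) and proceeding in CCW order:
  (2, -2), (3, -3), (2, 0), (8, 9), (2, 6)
Hull (CCW) = [(2, -2), (3, -3), (8, 9), (2, 6)]

Jarvis march: at each step, from the current hull vertex p, select the next vertex q as the point such that every other point lies strictly to the left of (or on) the directed line p → q. (Equivalently: for every other point r, the cross product (q − p) × (r − p) ≥ 0.)
Starting point (lowest x, tie lowest y): (2, -2). Wrap until returning to start. Resulting hull: (2, -2), (3, -3), (8, 9), (2, 6).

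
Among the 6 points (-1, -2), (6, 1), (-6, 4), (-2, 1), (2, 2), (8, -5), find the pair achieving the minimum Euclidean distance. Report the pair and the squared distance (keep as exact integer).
Pair = ((-1, -2), (-2, 1)); squared distance = 10

Compute all C(6, 2) = 15 pairwise squared distances (x_i − x_j)² + (y_i − y_j)². The minimum is 10, attained by the pair ((-1, -2), (-2, 1)).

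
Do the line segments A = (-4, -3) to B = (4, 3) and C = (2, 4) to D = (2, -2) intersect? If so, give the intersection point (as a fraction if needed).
Yes; intersection at (2, 3/2) (t = 3/4 on AB, s = 5/12 on CD)

Parametrize AB as A + t(B − A) = (-4 + 8 t, -3 + 6 t) and CD as C + s(D − C) = (2 + 0 s, 4 + -6 s). Solve the linear system for (t, s). Determinant = 48 ≠ 0, so a unique intersection of the containing lines exists. Solution: t = 3/4, s = 5/12 — both in [0, 1], so the segments cross. Intersection point: (2, 3/2).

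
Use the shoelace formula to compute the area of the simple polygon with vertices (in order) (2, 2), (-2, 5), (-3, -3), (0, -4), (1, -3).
Area = 59/2

Shoelace formula: Area = (1/2) |Σ_i (x_i · y_{i+1} − x_{i+1} · y_i)| (indices mod n). Compute each cross term:
  (2)(5) − (-2)(2) = 14
  (-2)(-3) − (-3)(5) = 21
  (-3)(-4) − (0)(-3) = 12
  (0)(-3) − (1)(-4) = 4
  (1)(2) − (2)(-3) = 8
Sum = 59, so (signed) Area = 59/2 = 59/2, |Area| = 59/2.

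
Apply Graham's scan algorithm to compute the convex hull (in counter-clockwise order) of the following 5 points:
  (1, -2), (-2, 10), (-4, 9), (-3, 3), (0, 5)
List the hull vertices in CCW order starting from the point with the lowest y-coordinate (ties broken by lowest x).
Hull (CCW) = [(1, -2), (0, 5), (-2, 10), (-4, 9), (-3, 3)]

Graham scan procedure:
  1. Find the pivot p₀ = point with lowest y (tie → lowest x): (1, -2).
  2. Sort the remaining points by polar angle around p₀.
  3. Walk through sorted points, maintaining a stack; pop the top while the last three entries make a non-left turn (cross product ≤ 0).
  4. Final stack is the convex hull in CCW order: (1, -2), (0, 5), (-2, 10), (-4, 9), (-3, 3).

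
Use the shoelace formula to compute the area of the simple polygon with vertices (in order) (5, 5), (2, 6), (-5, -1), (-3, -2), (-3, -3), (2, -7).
Area = 65

Shoelace formula: Area = (1/2) |Σ_i (x_i · y_{i+1} − x_{i+1} · y_i)| (indices mod n). Compute each cross term:
  (5)(6) − (2)(5) = 20
  (2)(-1) − (-5)(6) = 28
  (-5)(-2) − (-3)(-1) = 7
  (-3)(-3) − (-3)(-2) = 3
  (-3)(-7) − (2)(-3) = 27
  (2)(5) − (5)(-7) = 45
Sum = 130, so (signed) Area = 130/2 = 65, |Area| = 65.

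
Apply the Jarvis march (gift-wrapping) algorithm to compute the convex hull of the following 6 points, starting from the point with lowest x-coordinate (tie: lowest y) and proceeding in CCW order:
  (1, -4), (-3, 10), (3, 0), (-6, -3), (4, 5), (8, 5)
Hull (CCW) = [(-6, -3), (1, -4), (8, 5), (-3, 10)]

Jarvis march: at each step, from the current hull vertex p, select the next vertex q as the point such that every other point lies strictly to the left of (or on) the directed line p → q. (Equivalently: for every other point r, the cross product (q − p) × (r − p) ≥ 0.)
Starting point (lowest x, tie lowest y): (-6, -3). Wrap until returning to start. Resulting hull: (-6, -3), (1, -4), (8, 5), (-3, 10).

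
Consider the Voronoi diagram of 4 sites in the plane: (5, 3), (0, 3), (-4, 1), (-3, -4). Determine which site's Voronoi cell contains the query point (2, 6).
Nearest site = (0, 3)

The Voronoi cell of site s contains exactly those query points closer to s than to any other site. Compute squared distances from q = (2, 6) to each site:
  (0 − 2)² + (3 − 6)² = 13
  (5 − 2)² + (3 − 6)² = 18
  (-4 − 2)² + (1 − 6)² = 61
  (-3 − 2)² + (-4 − 6)² = 125
Minimum is attained by (0, 3), so q lies in its Voronoi cell.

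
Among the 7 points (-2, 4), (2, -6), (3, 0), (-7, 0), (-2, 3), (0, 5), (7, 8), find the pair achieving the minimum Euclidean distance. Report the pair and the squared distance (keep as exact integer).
Pair = ((-2, 4), (-2, 3)); squared distance = 1

Compute all C(7, 2) = 21 pairwise squared distances (x_i − x_j)² + (y_i − y_j)². The minimum is 1, attained by the pair ((-2, 4), (-2, 3)).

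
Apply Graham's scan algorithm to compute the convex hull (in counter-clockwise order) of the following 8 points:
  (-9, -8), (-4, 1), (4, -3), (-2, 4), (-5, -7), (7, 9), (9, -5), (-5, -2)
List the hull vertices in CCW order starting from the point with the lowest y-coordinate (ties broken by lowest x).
Hull (CCW) = [(-9, -8), (9, -5), (7, 9), (-2, 4), (-4, 1)]

Graham scan procedure:
  1. Find the pivot p₀ = point with lowest y (tie → lowest x): (-9, -8).
  2. Sort the remaining points by polar angle around p₀.
  3. Walk through sorted points, maintaining a stack; pop the top while the last three entries make a non-left turn (cross product ≤ 0).
  4. Final stack is the convex hull in CCW order: (-9, -8), (9, -5), (7, 9), (-2, 4), (-4, 1).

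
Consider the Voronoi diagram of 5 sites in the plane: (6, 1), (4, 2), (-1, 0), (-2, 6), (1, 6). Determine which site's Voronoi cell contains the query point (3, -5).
Nearest site = (-1, 0)

The Voronoi cell of site s contains exactly those query points closer to s than to any other site. Compute squared distances from q = (3, -5) to each site:
  (-1 − 3)² + (0 − -5)² = 41
  (6 − 3)² + (1 − -5)² = 45
  (4 − 3)² + (2 − -5)² = 50
  (1 − 3)² + (6 − -5)² = 125
  (-2 − 3)² + (6 − -5)² = 146
Minimum is attained by (-1, 0), so q lies in its Voronoi cell.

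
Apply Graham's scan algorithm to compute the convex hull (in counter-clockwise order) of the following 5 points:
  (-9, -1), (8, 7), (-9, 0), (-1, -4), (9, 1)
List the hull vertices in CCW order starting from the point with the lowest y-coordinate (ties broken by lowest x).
Hull (CCW) = [(-1, -4), (9, 1), (8, 7), (-9, 0), (-9, -1)]

Graham scan procedure:
  1. Find the pivot p₀ = point with lowest y (tie → lowest x): (-1, -4).
  2. Sort the remaining points by polar angle around p₀.
  3. Walk through sorted points, maintaining a stack; pop the top while the last three entries make a non-left turn (cross product ≤ 0).
  4. Final stack is the convex hull in CCW order: (-1, -4), (9, 1), (8, 7), (-9, 0), (-9, -1).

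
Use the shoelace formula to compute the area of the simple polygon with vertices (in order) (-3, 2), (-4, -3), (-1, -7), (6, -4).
Area = 44

Shoelace formula: Area = (1/2) |Σ_i (x_i · y_{i+1} − x_{i+1} · y_i)| (indices mod n). Compute each cross term:
  (-3)(-3) − (-4)(2) = 17
  (-4)(-7) − (-1)(-3) = 25
  (-1)(-4) − (6)(-7) = 46
  (6)(2) − (-3)(-4) = 0
Sum = 88, so (signed) Area = 88/2 = 44, |Area| = 44.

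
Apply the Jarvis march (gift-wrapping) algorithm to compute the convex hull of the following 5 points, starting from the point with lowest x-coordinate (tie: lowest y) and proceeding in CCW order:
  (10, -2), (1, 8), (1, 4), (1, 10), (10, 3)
Hull (CCW) = [(1, 4), (10, -2), (10, 3), (1, 10)]

Jarvis march: at each step, from the current hull vertex p, select the next vertex q as the point such that every other point lies strictly to the left of (or on) the directed line p → q. (Equivalently: for every other point r, the cross product (q − p) × (r − p) ≥ 0.)
Starting point (lowest x, tie lowest y): (1, 4). Wrap until returning to start. Resulting hull: (1, 4), (10, -2), (10, 3), (1, 10).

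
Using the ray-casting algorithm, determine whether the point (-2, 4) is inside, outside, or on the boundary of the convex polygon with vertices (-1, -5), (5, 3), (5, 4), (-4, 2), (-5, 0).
The point (-2, 4) lies strictly outside the polygon

Cast a horizontal ray to the right from the query point and count how many polygon edges it crosses (each edge strictly once or zero times, handled with the usual half-open convention). 
Parity of crossings → even ⇒ outside.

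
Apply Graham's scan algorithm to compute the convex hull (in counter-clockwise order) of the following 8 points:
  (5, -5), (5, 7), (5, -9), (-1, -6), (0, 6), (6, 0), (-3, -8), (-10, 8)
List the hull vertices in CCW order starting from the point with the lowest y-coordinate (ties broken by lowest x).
Hull (CCW) = [(5, -9), (6, 0), (5, 7), (-10, 8), (-3, -8)]

Graham scan procedure:
  1. Find the pivot p₀ = point with lowest y (tie → lowest x): (5, -9).
  2. Sort the remaining points by polar angle around p₀.
  3. Walk through sorted points, maintaining a stack; pop the top while the last three entries make a non-left turn (cross product ≤ 0).
  4. Final stack is the convex hull in CCW order: (5, -9), (6, 0), (5, 7), (-10, 8), (-3, -8).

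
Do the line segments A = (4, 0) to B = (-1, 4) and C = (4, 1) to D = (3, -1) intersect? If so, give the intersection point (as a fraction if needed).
Yes; intersection at (51/14, 2/7) (t = 1/14 on AB, s = 5/14 on CD)

Parametrize AB as A + t(B − A) = (4 + -5 t, 0 + 4 t) and CD as C + s(D − C) = (4 + -1 s, 1 + -2 s). Solve the linear system for (t, s). Determinant = -14 ≠ 0, so a unique intersection of the containing lines exists. Solution: t = 1/14, s = 5/14 — both in [0, 1], so the segments cross. Intersection point: (51/14, 2/7).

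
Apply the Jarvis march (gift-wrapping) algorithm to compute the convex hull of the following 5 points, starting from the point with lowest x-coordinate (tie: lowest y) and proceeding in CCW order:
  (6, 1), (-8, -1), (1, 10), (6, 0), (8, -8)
Hull (CCW) = [(-8, -1), (8, -8), (6, 1), (1, 10)]

Jarvis march: at each step, from the current hull vertex p, select the next vertex q as the point such that every other point lies strictly to the left of (or on) the directed line p → q. (Equivalently: for every other point r, the cross product (q − p) × (r − p) ≥ 0.)
Starting point (lowest x, tie lowest y): (-8, -1). Wrap until returning to start. Resulting hull: (-8, -1), (8, -8), (6, 1), (1, 10).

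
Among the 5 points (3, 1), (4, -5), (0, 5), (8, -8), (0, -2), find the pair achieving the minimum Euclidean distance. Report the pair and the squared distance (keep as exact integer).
Pair = ((3, 1), (0, -2)); squared distance = 18

Compute all C(5, 2) = 10 pairwise squared distances (x_i − x_j)² + (y_i − y_j)². The minimum is 18, attained by the pair ((3, 1), (0, -2)).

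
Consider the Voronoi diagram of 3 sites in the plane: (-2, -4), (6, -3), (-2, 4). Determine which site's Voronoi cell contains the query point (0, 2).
Nearest site = (-2, 4)

The Voronoi cell of site s contains exactly those query points closer to s than to any other site. Compute squared distances from q = (0, 2) to each site:
  (-2 − 0)² + (4 − 2)² = 8
  (-2 − 0)² + (-4 − 2)² = 40
  (6 − 0)² + (-3 − 2)² = 61
Minimum is attained by (-2, 4), so q lies in its Voronoi cell.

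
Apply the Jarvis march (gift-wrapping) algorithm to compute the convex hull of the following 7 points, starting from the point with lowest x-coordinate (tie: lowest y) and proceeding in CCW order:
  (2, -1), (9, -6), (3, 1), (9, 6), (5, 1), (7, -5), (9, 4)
Hull (CCW) = [(2, -1), (7, -5), (9, -6), (9, 6), (3, 1)]

Jarvis march: at each step, from the current hull vertex p, select the next vertex q as the point such that every other point lies strictly to the left of (or on) the directed line p → q. (Equivalently: for every other point r, the cross product (q − p) × (r − p) ≥ 0.)
Starting point (lowest x, tie lowest y): (2, -1). Wrap until returning to start. Resulting hull: (2, -1), (7, -5), (9, -6), (9, 6), (3, 1).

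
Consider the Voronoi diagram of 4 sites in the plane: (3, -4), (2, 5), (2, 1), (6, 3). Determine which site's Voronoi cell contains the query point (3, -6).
Nearest site = (3, -4)

The Voronoi cell of site s contains exactly those query points closer to s than to any other site. Compute squared distances from q = (3, -6) to each site:
  (3 − 3)² + (-4 − -6)² = 4
  (2 − 3)² + (1 − -6)² = 50
  (6 − 3)² + (3 − -6)² = 90
  (2 − 3)² + (5 − -6)² = 122
Minimum is attained by (3, -4), so q lies in its Voronoi cell.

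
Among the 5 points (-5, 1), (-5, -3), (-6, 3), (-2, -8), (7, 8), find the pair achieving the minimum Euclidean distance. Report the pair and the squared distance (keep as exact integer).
Pair = ((-5, 1), (-6, 3)); squared distance = 5

Compute all C(5, 2) = 10 pairwise squared distances (x_i − x_j)² + (y_i − y_j)². The minimum is 5, attained by the pair ((-5, 1), (-6, 3)).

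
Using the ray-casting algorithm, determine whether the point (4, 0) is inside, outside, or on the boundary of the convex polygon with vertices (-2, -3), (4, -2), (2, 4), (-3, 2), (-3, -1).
The point (4, 0) lies strictly outside the polygon

Cast a horizontal ray to the right from the query point and count how many polygon edges it crosses (each edge strictly once or zero times, handled with the usual half-open convention). 
Parity of crossings → even ⇒ outside.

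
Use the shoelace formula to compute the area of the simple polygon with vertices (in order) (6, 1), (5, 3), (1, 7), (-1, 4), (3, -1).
Area = 27

Shoelace formula: Area = (1/2) |Σ_i (x_i · y_{i+1} − x_{i+1} · y_i)| (indices mod n). Compute each cross term:
  (6)(3) − (5)(1) = 13
  (5)(7) − (1)(3) = 32
  (1)(4) − (-1)(7) = 11
  (-1)(-1) − (3)(4) = -11
  (3)(1) − (6)(-1) = 9
Sum = 54, so (signed) Area = 54/2 = 27, |Area| = 27.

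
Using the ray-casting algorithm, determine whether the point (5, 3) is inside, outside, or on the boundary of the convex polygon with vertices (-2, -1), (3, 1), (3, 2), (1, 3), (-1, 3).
The point (5, 3) lies strictly outside the polygon

Cast a horizontal ray to the right from the query point and count how many polygon edges it crosses (each edge strictly once or zero times, handled with the usual half-open convention). 
Parity of crossings → even ⇒ outside.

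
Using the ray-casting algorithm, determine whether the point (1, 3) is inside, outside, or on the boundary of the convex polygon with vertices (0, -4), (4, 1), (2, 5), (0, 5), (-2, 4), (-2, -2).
The point (1, 3) lies strictly inside the polygon

Cast a horizontal ray to the right from the query point and count how many polygon edges it crosses (each edge strictly once or zero times, handled with the usual half-open convention). 
Parity of crossings → odd ⇒ inside.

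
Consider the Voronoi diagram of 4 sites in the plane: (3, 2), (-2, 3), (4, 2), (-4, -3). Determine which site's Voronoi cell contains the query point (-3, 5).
Nearest site = (-2, 3)

The Voronoi cell of site s contains exactly those query points closer to s than to any other site. Compute squared distances from q = (-3, 5) to each site:
  (-2 − -3)² + (3 − 5)² = 5
  (3 − -3)² + (2 − 5)² = 45
  (4 − -3)² + (2 − 5)² = 58
  (-4 − -3)² + (-3 − 5)² = 65
Minimum is attained by (-2, 3), so q lies in its Voronoi cell.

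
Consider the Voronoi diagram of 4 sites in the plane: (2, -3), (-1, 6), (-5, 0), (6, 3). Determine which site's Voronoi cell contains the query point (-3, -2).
Nearest site = (-5, 0)

The Voronoi cell of site s contains exactly those query points closer to s than to any other site. Compute squared distances from q = (-3, -2) to each site:
  (-5 − -3)² + (0 − -2)² = 8
  (2 − -3)² + (-3 − -2)² = 26
  (-1 − -3)² + (6 − -2)² = 68
  (6 − -3)² + (3 − -2)² = 106
Minimum is attained by (-5, 0), so q lies in its Voronoi cell.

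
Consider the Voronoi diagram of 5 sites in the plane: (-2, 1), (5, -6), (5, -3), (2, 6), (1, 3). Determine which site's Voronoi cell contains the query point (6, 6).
Nearest site = (2, 6)

The Voronoi cell of site s contains exactly those query points closer to s than to any other site. Compute squared distances from q = (6, 6) to each site:
  (2 − 6)² + (6 − 6)² = 16
  (1 − 6)² + (3 − 6)² = 34
  (5 − 6)² + (-3 − 6)² = 82
  (-2 − 6)² + (1 − 6)² = 89
  (5 − 6)² + (-6 − 6)² = 145
Minimum is attained by (2, 6), so q lies in its Voronoi cell.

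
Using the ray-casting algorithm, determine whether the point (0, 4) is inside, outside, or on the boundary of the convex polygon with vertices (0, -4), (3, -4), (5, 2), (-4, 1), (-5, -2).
The point (0, 4) lies strictly outside the polygon

Cast a horizontal ray to the right from the query point and count how many polygon edges it crosses (each edge strictly once or zero times, handled with the usual half-open convention). 
Parity of crossings → even ⇒ outside.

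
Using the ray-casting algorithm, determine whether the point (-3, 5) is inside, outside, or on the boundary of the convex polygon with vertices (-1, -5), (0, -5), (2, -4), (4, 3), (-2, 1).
The point (-3, 5) lies strictly outside the polygon

Cast a horizontal ray to the right from the query point and count how many polygon edges it crosses (each edge strictly once or zero times, handled with the usual half-open convention). 
Parity of crossings → even ⇒ outside.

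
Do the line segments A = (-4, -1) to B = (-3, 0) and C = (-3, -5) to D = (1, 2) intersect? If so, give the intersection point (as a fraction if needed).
No (intersection of containing lines falls outside at least one segment)

Parametrize and solve: t = 23/3, s = 5/3. At least one of these is outside [0, 1], so the segments do not intersect.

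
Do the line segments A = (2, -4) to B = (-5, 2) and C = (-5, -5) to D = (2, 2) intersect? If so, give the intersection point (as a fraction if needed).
Yes; intersection at (-16/13, -16/13) (t = 6/13 on AB, s = 7/13 on CD)

Parametrize AB as A + t(B − A) = (2 + -7 t, -4 + 6 t) and CD as C + s(D − C) = (-5 + 7 s, -5 + 7 s). Solve the linear system for (t, s). Determinant = 91 ≠ 0, so a unique intersection of the containing lines exists. Solution: t = 6/13, s = 7/13 — both in [0, 1], so the segments cross. Intersection point: (-16/13, -16/13).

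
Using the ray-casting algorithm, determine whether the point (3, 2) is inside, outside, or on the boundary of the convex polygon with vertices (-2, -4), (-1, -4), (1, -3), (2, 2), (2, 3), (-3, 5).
The point (3, 2) lies strictly outside the polygon

Cast a horizontal ray to the right from the query point and count how many polygon edges it crosses (each edge strictly once or zero times, handled with the usual half-open convention). 
Parity of crossings → even ⇒ outside.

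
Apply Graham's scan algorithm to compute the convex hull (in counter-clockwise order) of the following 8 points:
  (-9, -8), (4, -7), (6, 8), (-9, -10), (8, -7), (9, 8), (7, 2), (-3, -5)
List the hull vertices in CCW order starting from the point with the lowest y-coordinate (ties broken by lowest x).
Hull (CCW) = [(-9, -10), (8, -7), (9, 8), (6, 8), (-9, -8)]

Graham scan procedure:
  1. Find the pivot p₀ = point with lowest y (tie → lowest x): (-9, -10).
  2. Sort the remaining points by polar angle around p₀.
  3. Walk through sorted points, maintaining a stack; pop the top while the last three entries make a non-left turn (cross product ≤ 0).
  4. Final stack is the convex hull in CCW order: (-9, -10), (8, -7), (9, 8), (6, 8), (-9, -8).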